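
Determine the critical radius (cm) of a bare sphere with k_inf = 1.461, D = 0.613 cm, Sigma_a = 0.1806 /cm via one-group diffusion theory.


L^2 = D / Sigma_a = 0.613 / 0.1806 = 3.394241 cm^2
B_m^2 = (k_inf - 1) / L^2 = (1.461 - 1) / 3.394241 = 0.1358183 /cm^2
For a bare sphere: B_g = pi/R, so R_c = pi / sqrt(B_m^2)
R_c = pi / sqrt(0.1358183) = 8.5245 cm

8.5245


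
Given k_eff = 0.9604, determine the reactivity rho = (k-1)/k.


rho = (k_eff - 1) / k_eff
rho = (0.9604 - 1) / 0.9604
rho = -0.041233

-0.041233


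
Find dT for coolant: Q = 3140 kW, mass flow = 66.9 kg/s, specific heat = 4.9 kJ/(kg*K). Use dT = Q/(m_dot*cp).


dT = Q / (m_dot * cp)
dT = 3140 / (66.9 * 4.9)
dT = 9.5787 C

9.5787


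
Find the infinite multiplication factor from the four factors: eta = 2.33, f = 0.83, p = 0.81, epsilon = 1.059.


k_inf = eta * f * p * epsilon
k_inf = 2.33 * 0.83 * 0.81 * 1.059
k_inf = 1.6589

1.6589


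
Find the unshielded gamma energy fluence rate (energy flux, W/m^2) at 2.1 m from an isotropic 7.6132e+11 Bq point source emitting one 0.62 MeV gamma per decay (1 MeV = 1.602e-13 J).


psi = A * E * 1.602e-13 / (4*pi*r^2)
psi = 7.6132e+11 * 0.62 * 1.602e-13 / (4*pi*2.1^2)
psi = 0.0013645 W/m^2

0.0013645


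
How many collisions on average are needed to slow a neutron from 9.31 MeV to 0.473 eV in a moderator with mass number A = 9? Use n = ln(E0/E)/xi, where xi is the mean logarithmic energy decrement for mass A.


xi = 1 + (A-1)^2/(2A)*ln((A-1)/(A+1)) = 0.2066007 (for A = 9)
n = ln(E0/E) / xi
n = ln(9.31e6 / 0.473) / 0.2066007
n = ln(1.968288e+07) / 0.2066007 = 81.293

81.293


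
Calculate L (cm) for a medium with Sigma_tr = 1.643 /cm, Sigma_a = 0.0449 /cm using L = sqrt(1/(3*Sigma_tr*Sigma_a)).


D = 1 / (3 * Sigma_tr) = 1 / (3 * 1.643) = 0.2028809 cm
L = sqrt(D / Sigma_a)
L = sqrt(0.2028809 / 0.0449)
L = 2.1257 cm

2.1257


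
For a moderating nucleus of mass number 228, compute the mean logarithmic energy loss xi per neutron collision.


xi = 1 + (A-1)^2/(2A) * ln((A-1)/(A+1))
xi = 1 + (228-1)^2/(2*228) * ln((228-1)/(228 +1))
xi = 0.0087463

0.0087463


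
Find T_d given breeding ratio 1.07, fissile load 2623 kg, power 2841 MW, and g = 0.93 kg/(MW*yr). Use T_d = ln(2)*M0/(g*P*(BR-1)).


Breeding gain G = BR - 1 = 1.07 - 1 = 0.07
Fissile production rate = g * P * G = 0.93 * 2841 * 0.07 = 184.9491 kg/yr
T_d = ln(2) * M0 / (g * P * G)
T_d = ln(2) * 2623 / 184.9491 = 9.8304 yr

9.8304


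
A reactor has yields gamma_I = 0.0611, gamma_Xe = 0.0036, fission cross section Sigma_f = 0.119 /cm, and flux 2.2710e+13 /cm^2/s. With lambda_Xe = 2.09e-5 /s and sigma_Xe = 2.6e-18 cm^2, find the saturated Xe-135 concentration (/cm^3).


Xe_eq = (gamma_I + gamma_Xe) * Sigma_f * phi / (lambda_Xe + sigma_Xe * phi)
Numerator = (0.0611 + 0.0036) * 0.119 * 2.2710e+13 = 1.748511e+11
Denominator = 2.09e-5 + 2.6e-18 * 2.2710e+13 = 7.994600e-05
Xe_eq = 1.748511e+11 / 7.994600e-05 = 2.1871e+15 /cm^3

2.1871e+15


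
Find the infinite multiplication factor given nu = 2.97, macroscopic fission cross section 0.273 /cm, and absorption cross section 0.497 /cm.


k_inf = nu * Sigma_f / Sigma_a
k_inf = 2.97 * 0.273 / 0.497
k_inf = 1.6314

1.6314


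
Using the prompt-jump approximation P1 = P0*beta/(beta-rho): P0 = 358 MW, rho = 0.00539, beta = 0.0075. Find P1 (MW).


P1/P0 = beta / (beta - rho)
P1/P0 = 0.0075 / (0.0075 - 0.00539) = 3.554502
P1 = 358 * 3.554502 = 1272.5 MW

1272.5


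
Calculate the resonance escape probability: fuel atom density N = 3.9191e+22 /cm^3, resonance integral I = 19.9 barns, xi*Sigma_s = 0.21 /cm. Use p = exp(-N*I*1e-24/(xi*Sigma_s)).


p = exp(-N * I * 1e-24 / (xi*Sigma_s))
p = exp(-3.9191e+22 * 19.9 * 1e-24 / 0.21)
p = 0.024384

0.024384


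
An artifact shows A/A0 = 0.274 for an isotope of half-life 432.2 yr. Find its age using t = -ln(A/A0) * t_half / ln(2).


lambda = ln(2) / t_half = ln(2) / 432.2 = 0.001603765 /yr
t = -ln(A/A0) / lambda
t = -ln(0.274) / 0.001603765
t = 807.24 yr

807.24


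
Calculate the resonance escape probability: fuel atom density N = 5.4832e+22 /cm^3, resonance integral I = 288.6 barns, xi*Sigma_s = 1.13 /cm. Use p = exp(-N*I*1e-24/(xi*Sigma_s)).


p = exp(-N * I * 1e-24 / (xi*Sigma_s))
p = exp(-5.4832e+22 * 288.6 * 1e-24 / 1.13)
p = 8.2821e-07

8.2821e-07


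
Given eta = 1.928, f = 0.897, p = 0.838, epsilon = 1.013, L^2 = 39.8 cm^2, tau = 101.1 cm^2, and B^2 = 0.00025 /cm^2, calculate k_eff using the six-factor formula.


k_inf = eta*f*p*eps = 1.928*0.897*0.838*1.013 = 1.468091
P_TNL = 1/(1 + L^2*B^2) = 1/(1 + 39.8*0.00025) = 0.9901480
P_FNL = exp(-B^2*tau) = exp(-0.00025*101.1) = 0.9750417
k_eff = k_inf * P_TNL * P_FNL = 1.468091 * 0.9901480 * 0.9750417
k_eff = 1.4173

1.4173


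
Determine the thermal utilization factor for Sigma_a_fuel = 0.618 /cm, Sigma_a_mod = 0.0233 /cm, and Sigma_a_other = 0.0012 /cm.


f = Sigma_a_fuel / (Sigma_a_fuel + Sigma_a_mod + Sigma_a_other)
f = 0.618 / (0.618 + 0.0233 + 0.0012)
f = 0.96187

0.96187


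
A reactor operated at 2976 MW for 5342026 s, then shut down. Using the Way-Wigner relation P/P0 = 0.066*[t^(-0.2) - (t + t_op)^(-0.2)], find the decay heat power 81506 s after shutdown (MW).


P/P0 = 0.066 * [t^(-0.2) - (t + t_op)^(-0.2)]
P/P0 = 0.066 * [81506^(-0.2) - (81506 + 5342026)^(-0.2)]
P/P0 = 0.066 * [0.1041747 - 0.04499286] = 0.003906001
P = 2976 * 0.003906001 = 11.624 MW

11.624


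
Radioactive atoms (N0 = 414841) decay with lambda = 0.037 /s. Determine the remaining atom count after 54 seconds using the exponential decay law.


N = N0 * exp(-lambda * t)
N = 414841 * exp(-0.037 * 54)
N = 56255

56255


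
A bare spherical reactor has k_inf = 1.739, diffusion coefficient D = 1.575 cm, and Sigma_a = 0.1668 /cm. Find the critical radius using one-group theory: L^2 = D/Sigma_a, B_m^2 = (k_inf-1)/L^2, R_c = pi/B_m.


L^2 = D / Sigma_a = 1.575 / 0.1668 = 9.442446 cm^2
B_m^2 = (k_inf - 1) / L^2 = (1.739 - 1) / 9.442446 = 0.07826362 /cm^2
For a bare sphere: B_g = pi/R, so R_c = pi / sqrt(B_m^2)
R_c = pi / sqrt(0.07826362) = 11.230 cm

11.230


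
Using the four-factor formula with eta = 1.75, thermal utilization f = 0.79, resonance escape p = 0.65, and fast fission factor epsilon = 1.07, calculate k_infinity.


k_inf = eta * f * p * epsilon
k_inf = 1.75 * 0.79 * 0.65 * 1.07
k_inf = 0.96153

0.96153


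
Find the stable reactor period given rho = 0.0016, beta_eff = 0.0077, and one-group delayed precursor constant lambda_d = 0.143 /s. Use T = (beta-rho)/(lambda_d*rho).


T = (beta - rho) / (lambda_d * rho)
T = (0.0077 - 0.0016) / (0.143 * 0.0016)
T = 26.661 s

26.661


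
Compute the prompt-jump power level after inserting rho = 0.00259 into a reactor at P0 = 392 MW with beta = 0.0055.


P1/P0 = beta / (beta - rho)
P1/P0 = 0.0055 / (0.0055 - 0.00259) = 1.890034
P1 = 392 * 1.890034 = 740.89 MW

740.89


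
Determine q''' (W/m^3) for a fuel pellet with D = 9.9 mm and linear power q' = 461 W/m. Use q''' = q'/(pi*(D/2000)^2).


r = D / 2 / 1000 = 9.9 / 2 / 1000 = 0.00495 m
q''' = q' / (pi * r^2)
q''' = 461 / (pi * 0.00495^2)
q''' = 5.9888e+06 W/m^3

5.9888e+06


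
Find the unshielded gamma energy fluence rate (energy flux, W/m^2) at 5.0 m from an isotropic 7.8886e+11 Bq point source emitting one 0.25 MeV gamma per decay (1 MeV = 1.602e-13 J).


psi = A * E * 1.602e-13 / (4*pi*r^2)
psi = 7.8886e+11 * 0.25 * 1.602e-13 / (4*pi*5.0^2)
psi = 1.0057e-04 W/m^2

1.0057e-04


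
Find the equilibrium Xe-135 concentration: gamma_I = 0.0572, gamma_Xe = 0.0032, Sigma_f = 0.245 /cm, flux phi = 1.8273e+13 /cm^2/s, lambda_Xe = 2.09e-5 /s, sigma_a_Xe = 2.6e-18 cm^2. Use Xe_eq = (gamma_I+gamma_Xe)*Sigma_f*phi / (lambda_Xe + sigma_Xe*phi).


Xe_eq = (gamma_I + gamma_Xe) * Sigma_f * phi / (lambda_Xe + sigma_Xe * phi)
Numerator = (0.0572 + 0.0032) * 0.245 * 1.8273e+13 = 2.704039e+11
Denominator = 2.09e-5 + 2.6e-18 * 1.8273e+13 = 6.840980e-05
Xe_eq = 2.704039e+11 / 6.840980e-05 = 3.9527e+15 /cm^3

3.9527e+15


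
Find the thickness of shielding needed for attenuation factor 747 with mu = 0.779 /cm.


x = ln(factor) / mu
x = ln(747) / 0.779
x = 8.4930 cm

8.4930


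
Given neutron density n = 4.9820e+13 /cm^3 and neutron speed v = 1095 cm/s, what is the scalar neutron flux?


phi = n * v
phi = 4.9820e+13 * 1095
phi = 5.4553e+16 /cm^2/s

5.4553e+16


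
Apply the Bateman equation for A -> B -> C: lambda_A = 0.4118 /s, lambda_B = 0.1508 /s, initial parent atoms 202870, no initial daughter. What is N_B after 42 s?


N_B(t) = lambda_A * N_A0 / (lambda_B - lambda_A) * [exp(-lambda_A*t) - exp(-lambda_B*t)]
exp(-0.4118*42) = 3.080466e-08; exp(-0.1508*42) = 0.001775630
N_B = 0.4118 * 202870 / (0.1508 - 0.4118) * (3.080466e-08 - 0.001775630)
N_B = 568.34

568.34


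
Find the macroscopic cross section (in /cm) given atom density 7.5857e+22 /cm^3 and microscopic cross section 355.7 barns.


Sigma = N * sigma_barns * 1e-24
Sigma = 7.5857e+22 * 355.7 * 1e-24
Sigma = 26.982 /cm

26.982


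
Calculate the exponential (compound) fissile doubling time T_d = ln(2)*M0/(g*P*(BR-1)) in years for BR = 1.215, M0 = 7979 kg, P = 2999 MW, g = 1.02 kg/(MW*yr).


Breeding gain G = BR - 1 = 1.215 - 1 = 0.215
Fissile production rate = g * P * G = 1.02 * 2999 * 0.215 = 657.6807 kg/yr
T_d = ln(2) * M0 / (g * P * G)
T_d = ln(2) * 7979 / 657.6807 = 8.4093 yr

8.4093


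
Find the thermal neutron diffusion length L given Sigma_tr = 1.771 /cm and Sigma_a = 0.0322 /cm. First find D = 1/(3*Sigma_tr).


D = 1 / (3 * Sigma_tr) = 1 / (3 * 1.771) = 0.1882176 cm
L = sqrt(D / Sigma_a)
L = sqrt(0.1882176 / 0.0322)
L = 2.4177 cm

2.4177


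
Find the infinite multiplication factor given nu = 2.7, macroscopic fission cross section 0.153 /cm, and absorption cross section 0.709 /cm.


k_inf = nu * Sigma_f / Sigma_a
k_inf = 2.7 * 0.153 / 0.709
k_inf = 0.58265

0.58265


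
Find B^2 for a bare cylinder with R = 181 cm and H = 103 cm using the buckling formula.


B^2 = (2.405/R)^2 + (pi/H)^2
B^2 = (2.405/181)^2 + (pi/103)^2
B^2 = 0.0011069 /cm^2

0.0011069


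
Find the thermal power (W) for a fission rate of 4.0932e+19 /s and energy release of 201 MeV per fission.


P = fission_rate * E_MeV * 1.602e-13
P = 4.0932e+19 * 201 * 1.602e-13
P = 1.3180e+09 W

1.3180e+09


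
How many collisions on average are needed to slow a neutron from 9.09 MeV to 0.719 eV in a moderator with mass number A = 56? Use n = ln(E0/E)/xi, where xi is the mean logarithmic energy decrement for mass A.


xi = 1 + (A-1)^2/(2A)*ln((A-1)/(A+1)) = 0.03529286 (for A = 56)
n = ln(E0/E) / xi
n = ln(9.09e6 / 0.719) / 0.03529286
n = ln(1.264256e+07) / 0.03529286 = 463.34

463.34


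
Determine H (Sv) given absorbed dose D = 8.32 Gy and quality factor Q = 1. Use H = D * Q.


H = D * Q
H = 8.32 * 1
H = 8.3200 Sv

8.3200


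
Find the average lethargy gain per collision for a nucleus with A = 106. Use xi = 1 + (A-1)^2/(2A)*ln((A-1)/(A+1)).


xi = 1 + (A-1)^2/(2A) * ln((A-1)/(A+1))
xi = 1 + (106-1)^2/(2*106) * ln((106-1)/(106 +1))
xi = 0.018750

0.018750


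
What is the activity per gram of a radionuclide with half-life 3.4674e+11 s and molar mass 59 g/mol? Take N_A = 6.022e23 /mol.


lambda = ln(2) / t_half = ln(2) / 3.4674e+11 = 1.999040e-12 /s
SA = lambda * N_A / M
SA = 1.999040e-12 * 6.022e23 / 59
SA = 2.0404e+10 Bq/g

2.0404e+10


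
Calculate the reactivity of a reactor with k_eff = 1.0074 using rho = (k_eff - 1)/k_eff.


rho = (k_eff - 1) / k_eff
rho = (1.0074 - 1) / 1.0074
rho = 0.0073456

0.0073456


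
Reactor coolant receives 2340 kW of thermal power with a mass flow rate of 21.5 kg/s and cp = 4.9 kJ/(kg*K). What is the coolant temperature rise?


dT = Q / (m_dot * cp)
dT = 2340 / (21.5 * 4.9)
dT = 22.212 C

22.212


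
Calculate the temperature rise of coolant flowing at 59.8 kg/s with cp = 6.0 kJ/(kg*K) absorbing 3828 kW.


dT = Q / (m_dot * cp)
dT = 3828 / (59.8 * 6.0)
dT = 10.669 C

10.669


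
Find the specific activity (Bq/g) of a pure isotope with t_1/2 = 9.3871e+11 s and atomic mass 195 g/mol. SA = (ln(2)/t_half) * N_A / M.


lambda = ln(2) / t_half = ln(2) / 9.3871e+11 = 7.384040e-13 /s
SA = lambda * N_A / M
SA = 7.384040e-13 * 6.022e23 / 195
SA = 2.2803e+09 Bq/g

2.2803e+09


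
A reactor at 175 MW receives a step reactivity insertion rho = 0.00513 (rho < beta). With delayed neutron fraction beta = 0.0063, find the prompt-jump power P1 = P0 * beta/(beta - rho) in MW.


P1/P0 = beta / (beta - rho)
P1/P0 = 0.0063 / (0.0063 - 0.00513) = 5.384615
P1 = 175 * 5.384615 = 942.31 MW

942.31


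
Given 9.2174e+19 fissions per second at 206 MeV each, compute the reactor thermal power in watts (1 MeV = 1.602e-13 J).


P = fission_rate * E_MeV * 1.602e-13
P = 9.2174e+19 * 206 * 1.602e-13
P = 3.0419e+09 W

3.0419e+09


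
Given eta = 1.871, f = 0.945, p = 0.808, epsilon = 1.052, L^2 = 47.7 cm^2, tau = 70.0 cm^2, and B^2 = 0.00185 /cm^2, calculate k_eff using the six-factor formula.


k_inf = eta*f*p*eps = 1.871*0.945*0.808*1.052 = 1.502909
P_TNL = 1/(1 + L^2*B^2) = 1/(1 + 47.7*0.00185) = 0.9189107
P_FNL = exp(-B^2*tau) = exp(-0.00185*70.0) = 0.8785346
k_eff = k_inf * P_TNL * P_FNL = 1.502909 * 0.9189107 * 0.8785346
k_eff = 1.2133

1.2133


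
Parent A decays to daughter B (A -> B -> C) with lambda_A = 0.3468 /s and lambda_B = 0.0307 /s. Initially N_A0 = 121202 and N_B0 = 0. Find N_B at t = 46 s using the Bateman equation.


N_B(t) = lambda_A * N_A0 / (lambda_B - lambda_A) * [exp(-lambda_A*t) - exp(-lambda_B*t)]
exp(-0.3468*46) = 1.179742e-07; exp(-0.0307*46) = 0.2436068
N_B = 0.3468 * 121202 / (0.0307 - 0.3468) * (1.179742e-07 - 0.2436068)
N_B = 32393

32393


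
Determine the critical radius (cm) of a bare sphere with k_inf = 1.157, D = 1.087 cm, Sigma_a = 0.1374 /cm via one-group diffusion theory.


L^2 = D / Sigma_a = 1.087 / 0.1374 = 7.911208 cm^2
B_m^2 = (k_inf - 1) / L^2 = (1.157 - 1) / 7.911208 = 0.01984526 /cm^2
For a bare sphere: B_g = pi/R, so R_c = pi / sqrt(B_m^2)
R_c = pi / sqrt(0.01984526) = 22.301 cm

22.301


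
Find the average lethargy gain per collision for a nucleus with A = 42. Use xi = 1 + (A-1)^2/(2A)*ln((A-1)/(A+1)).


xi = 1 + (A-1)^2/(2A) * ln((A-1)/(A+1))
xi = 1 + (42-1)^2/(2*42) * ln((42-1)/(42 +1))
xi = 0.046872

0.046872


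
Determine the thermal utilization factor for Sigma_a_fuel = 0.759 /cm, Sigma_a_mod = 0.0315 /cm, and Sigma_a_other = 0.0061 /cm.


f = Sigma_a_fuel / (Sigma_a_fuel + Sigma_a_mod + Sigma_a_other)
f = 0.759 / (0.759 + 0.0315 + 0.0061)
f = 0.95280

0.95280


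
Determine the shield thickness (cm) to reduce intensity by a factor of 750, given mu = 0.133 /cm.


x = ln(factor) / mu
x = ln(750) / 0.133
x = 49.775 cm

49.775


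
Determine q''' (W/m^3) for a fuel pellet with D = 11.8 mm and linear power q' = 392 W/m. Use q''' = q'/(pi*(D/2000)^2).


r = D / 2 / 1000 = 11.8 / 2 / 1000 = 0.0059 m
q''' = q' / (pi * r^2)
q''' = 392 / (pi * 0.0059^2)
q''' = 3.5845e+06 W/m^3

3.5845e+06


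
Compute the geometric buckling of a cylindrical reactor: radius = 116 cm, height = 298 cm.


B^2 = (2.405/R)^2 + (pi/H)^2
B^2 = (2.405/116)^2 + (pi/298)^2
B^2 = 5.4099e-04 /cm^2

5.4099e-04


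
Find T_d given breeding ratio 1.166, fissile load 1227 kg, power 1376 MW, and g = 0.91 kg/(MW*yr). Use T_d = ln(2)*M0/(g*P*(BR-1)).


Breeding gain G = BR - 1 = 1.166 - 1 = 0.166
Fissile production rate = g * P * G = 0.91 * 1376 * 0.166 = 207.85856 kg/yr
T_d = ln(2) * M0 / (g * P * G)
T_d = ln(2) * 1227 / 207.85856 = 4.0917 yr

4.0917


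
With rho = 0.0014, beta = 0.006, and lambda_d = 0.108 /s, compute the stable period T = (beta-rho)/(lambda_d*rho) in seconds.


T = (beta - rho) / (lambda_d * rho)
T = (0.006 - 0.0014) / (0.108 * 0.0014)
T = 30.423 s

30.423


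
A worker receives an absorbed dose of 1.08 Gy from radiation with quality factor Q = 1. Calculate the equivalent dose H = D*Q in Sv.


H = D * Q
H = 1.08 * 1
H = 1.0800 Sv

1.0800


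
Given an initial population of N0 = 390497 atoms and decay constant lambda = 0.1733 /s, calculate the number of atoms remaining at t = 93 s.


N = N0 * exp(-lambda * t)
N = 390497 * exp(-0.1733 * 93)
N = 0.039096

0.039096


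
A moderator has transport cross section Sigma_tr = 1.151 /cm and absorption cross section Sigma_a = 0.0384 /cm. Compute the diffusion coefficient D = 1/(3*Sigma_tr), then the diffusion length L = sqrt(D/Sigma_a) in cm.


D = 1 / (3 * Sigma_tr) = 1 / (3 * 1.151) = 0.2896032 cm
L = sqrt(D / Sigma_a)
L = sqrt(0.2896032 / 0.0384)
L = 2.7462 cm

2.7462


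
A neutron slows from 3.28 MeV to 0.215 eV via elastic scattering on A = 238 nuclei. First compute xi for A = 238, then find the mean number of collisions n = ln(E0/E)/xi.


xi = 1 + (A-1)^2/(2A)*ln((A-1)/(A+1)) = 0.008379872 (for A = 238)
n = ln(E0/E) / xi
n = ln(3.28e6 / 0.215) / 0.008379872
n = ln(1.525581e+07) / 0.008379872 = 1973.8

1973.8


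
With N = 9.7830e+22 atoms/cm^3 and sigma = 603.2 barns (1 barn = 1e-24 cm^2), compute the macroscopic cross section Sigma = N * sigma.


Sigma = N * sigma_barns * 1e-24
Sigma = 9.7830e+22 * 603.2 * 1e-24
Sigma = 59.011 /cm

59.011


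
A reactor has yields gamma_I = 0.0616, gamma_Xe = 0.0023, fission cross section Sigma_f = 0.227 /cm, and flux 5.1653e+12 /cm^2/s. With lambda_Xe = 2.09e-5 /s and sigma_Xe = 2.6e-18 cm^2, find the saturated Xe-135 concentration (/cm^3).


Xe_eq = (gamma_I + gamma_Xe) * Sigma_f * phi / (lambda_Xe + sigma_Xe * phi)
Numerator = (0.0616 + 0.0023) * 0.227 * 5.1653e+12 = 7.492423e+10
Denominator = 2.09e-5 + 2.6e-18 * 5.1653e+12 = 3.432978e-05
Xe_eq = 7.492423e+10 / 3.432978e-05 = 2.1825e+15 /cm^3

2.1825e+15


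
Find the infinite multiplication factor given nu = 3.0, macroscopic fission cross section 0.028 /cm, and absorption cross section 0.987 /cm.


k_inf = nu * Sigma_f / Sigma_a
k_inf = 3.0 * 0.028 / 0.987
k_inf = 0.085106

0.085106


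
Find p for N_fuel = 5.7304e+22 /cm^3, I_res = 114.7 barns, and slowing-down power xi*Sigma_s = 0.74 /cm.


p = exp(-N * I * 1e-24 / (xi*Sigma_s))
p = exp(-5.7304e+22 * 114.7 * 1e-24 / 0.74)
p = 1.3885e-04

1.3885e-04


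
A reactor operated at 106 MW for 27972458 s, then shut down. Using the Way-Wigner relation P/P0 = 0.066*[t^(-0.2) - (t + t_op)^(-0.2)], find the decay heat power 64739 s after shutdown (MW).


P/P0 = 0.066 * [t^(-0.2) - (t + t_op)^(-0.2)]
P/P0 = 0.066 * [64739^(-0.2) - (64739 + 27972458)^(-0.2)]
P/P0 = 0.066 * [0.1090854 - 0.03239314] = 0.005061689
P = 106 * 0.005061689 = 0.53654 MW

0.53654


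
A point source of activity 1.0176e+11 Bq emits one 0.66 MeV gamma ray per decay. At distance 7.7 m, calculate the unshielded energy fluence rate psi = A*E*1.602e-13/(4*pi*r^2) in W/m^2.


psi = A * E * 1.602e-13 / (4*pi*r^2)
psi = 1.0176e+11 * 0.66 * 1.602e-13 / (4*pi*7.7^2)
psi = 1.4441e-05 W/m^2

1.4441e-05


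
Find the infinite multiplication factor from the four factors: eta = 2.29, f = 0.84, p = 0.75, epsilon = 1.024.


k_inf = eta * f * p * epsilon
k_inf = 2.29 * 0.84 * 0.75 * 1.024
k_inf = 1.4773

1.4773


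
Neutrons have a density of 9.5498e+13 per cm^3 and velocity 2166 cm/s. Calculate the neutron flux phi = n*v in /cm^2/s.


phi = n * v
phi = 9.5498e+13 * 2166
phi = 2.0685e+17 /cm^2/s

2.0685e+17


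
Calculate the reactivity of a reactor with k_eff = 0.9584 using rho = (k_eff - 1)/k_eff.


rho = (k_eff - 1) / k_eff
rho = (0.9584 - 1) / 0.9584
rho = -0.043406

-0.043406


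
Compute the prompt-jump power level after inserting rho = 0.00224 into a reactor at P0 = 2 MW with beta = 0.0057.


P1/P0 = beta / (beta - rho)
P1/P0 = 0.0057 / (0.0057 - 0.00224) = 1.647399
P1 = 2 * 1.647399 = 3.2948 MW

3.2948


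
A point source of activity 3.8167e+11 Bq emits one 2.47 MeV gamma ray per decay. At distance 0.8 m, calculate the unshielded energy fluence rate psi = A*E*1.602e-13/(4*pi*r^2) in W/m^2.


psi = A * E * 1.602e-13 / (4*pi*r^2)
psi = 3.8167e+11 * 2.47 * 1.602e-13 / (4*pi*0.8^2)
psi = 0.018778 W/m^2

0.018778


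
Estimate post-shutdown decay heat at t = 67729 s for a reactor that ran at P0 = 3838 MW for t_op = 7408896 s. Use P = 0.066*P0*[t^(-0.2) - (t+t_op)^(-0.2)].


P/P0 = 0.066 * [t^(-0.2) - (t + t_op)^(-0.2)]
P/P0 = 0.066 * [67729^(-0.2) - (67729 + 7408896)^(-0.2)]
P/P0 = 0.066 * [0.1081048 - 0.04219479] = 0.004350061
P = 3838 * 0.004350061 = 16.696 MW

16.696


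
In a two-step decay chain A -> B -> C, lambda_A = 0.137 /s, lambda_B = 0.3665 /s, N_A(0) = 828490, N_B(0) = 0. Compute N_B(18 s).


N_B(t) = lambda_A * N_A0 / (lambda_B - lambda_A) * [exp(-lambda_A*t) - exp(-lambda_B*t)]
exp(-0.137*18) = 0.08492388; exp(-0.3665*18) = 0.001364455
N_B = 0.137 * 828490 / (0.3665 - 0.137) * (0.08492388 - 0.001364455)
N_B = 41326

41326


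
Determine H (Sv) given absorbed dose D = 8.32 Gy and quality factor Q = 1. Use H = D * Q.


H = D * Q
H = 8.32 * 1
H = 8.3200 Sv

8.3200


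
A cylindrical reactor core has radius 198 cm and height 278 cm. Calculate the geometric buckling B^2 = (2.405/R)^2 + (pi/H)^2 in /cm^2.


B^2 = (2.405/R)^2 + (pi/H)^2
B^2 = (2.405/198)^2 + (pi/278)^2
B^2 = 2.7524e-04 /cm^2

2.7524e-04


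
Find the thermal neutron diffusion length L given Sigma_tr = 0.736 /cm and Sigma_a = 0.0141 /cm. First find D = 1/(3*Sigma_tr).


D = 1 / (3 * Sigma_tr) = 1 / (3 * 0.736) = 0.4528986 cm
L = sqrt(D / Sigma_a)
L = sqrt(0.4528986 / 0.0141)
L = 5.6675 cm

5.6675


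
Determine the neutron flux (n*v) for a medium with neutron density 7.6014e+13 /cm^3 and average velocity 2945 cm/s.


phi = n * v
phi = 7.6014e+13 * 2945
phi = 2.2386e+17 /cm^2/s

2.2386e+17


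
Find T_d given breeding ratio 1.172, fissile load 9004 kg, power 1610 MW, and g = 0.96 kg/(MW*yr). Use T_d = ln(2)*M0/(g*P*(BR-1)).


Breeding gain G = BR - 1 = 1.172 - 1 = 0.172
Fissile production rate = g * P * G = 0.96 * 1610 * 0.172 = 265.8432 kg/yr
T_d = ln(2) * M0 / (g * P * G)
T_d = ln(2) * 9004 / 265.8432 = 23.477 yr

23.477


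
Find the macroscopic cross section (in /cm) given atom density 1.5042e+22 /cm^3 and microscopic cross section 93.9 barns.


Sigma = N * sigma_barns * 1e-24
Sigma = 1.5042e+22 * 93.9 * 1e-24
Sigma = 1.4124 /cm

1.4124


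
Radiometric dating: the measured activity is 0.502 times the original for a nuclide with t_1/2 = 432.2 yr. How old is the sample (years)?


lambda = ln(2) / t_half = ln(2) / 432.2 = 0.001603765 /yr
t = -ln(A/A0) / lambda
t = -ln(0.502) / 0.001603765
t = 429.71 yr

429.71


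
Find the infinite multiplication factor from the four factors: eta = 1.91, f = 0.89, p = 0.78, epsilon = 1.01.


k_inf = eta * f * p * epsilon
k_inf = 1.91 * 0.89 * 0.78 * 1.01
k_inf = 1.3392

1.3392


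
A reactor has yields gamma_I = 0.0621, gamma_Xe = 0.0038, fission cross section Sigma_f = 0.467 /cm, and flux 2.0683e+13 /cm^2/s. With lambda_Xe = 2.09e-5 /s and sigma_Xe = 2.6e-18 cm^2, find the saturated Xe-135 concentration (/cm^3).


Xe_eq = (gamma_I + gamma_Xe) * Sigma_f * phi / (lambda_Xe + sigma_Xe * phi)
Numerator = (0.0621 + 0.0038) * 0.467 * 2.0683e+13 = 6.365255e+11
Denominator = 2.09e-5 + 2.6e-18 * 2.0683e+13 = 7.467580e-05
Xe_eq = 6.365255e+11 / 7.467580e-05 = 8.5239e+15 /cm^3

8.5239e+15


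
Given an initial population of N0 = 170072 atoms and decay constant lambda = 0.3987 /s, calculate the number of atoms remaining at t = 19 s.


N = N0 * exp(-lambda * t)
N = 170072 * exp(-0.3987 * 19)
N = 87.241

87.241


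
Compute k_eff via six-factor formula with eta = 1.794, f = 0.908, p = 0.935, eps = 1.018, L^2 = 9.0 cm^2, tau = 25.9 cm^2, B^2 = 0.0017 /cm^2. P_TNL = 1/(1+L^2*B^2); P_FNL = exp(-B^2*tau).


k_inf = eta*f*p*eps = 1.794*0.908*0.935*1.018 = 1.550485
P_TNL = 1/(1 + L^2*B^2) = 1/(1 + 9.0*0.0017) = 0.9849306
P_FNL = exp(-B^2*tau) = exp(-0.0017*25.9) = 0.9569252
k_eff = k_inf * P_TNL * P_FNL = 1.550485 * 0.9849306 * 0.9569252
k_eff = 1.4613

1.4613


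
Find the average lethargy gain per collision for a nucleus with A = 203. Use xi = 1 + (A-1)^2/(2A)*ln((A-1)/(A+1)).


xi = 1 + (A-1)^2/(2A) * ln((A-1)/(A+1))
xi = 1 + (203-1)^2/(2*203) * ln((203-1)/(203 +1))
xi = 0.0098199

0.0098199


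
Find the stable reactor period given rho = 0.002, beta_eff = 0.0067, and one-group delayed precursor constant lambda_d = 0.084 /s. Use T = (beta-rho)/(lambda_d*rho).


T = (beta - rho) / (lambda_d * rho)
T = (0.0067 - 0.002) / (0.084 * 0.002)
T = 27.976 s

27.976


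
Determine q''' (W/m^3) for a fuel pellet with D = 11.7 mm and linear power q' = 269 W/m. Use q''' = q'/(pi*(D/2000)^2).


r = D / 2 / 1000 = 11.7 / 2 / 1000 = 0.00585 m
q''' = q' / (pi * r^2)
q''' = 269 / (pi * 0.00585^2)
q''' = 2.5020e+06 W/m^3

2.5020e+06


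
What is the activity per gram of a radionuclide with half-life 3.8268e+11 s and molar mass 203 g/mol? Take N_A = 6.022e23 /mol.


lambda = ln(2) / t_half = ln(2) / 3.8268e+11 = 1.811297e-12 /s
SA = lambda * N_A / M
SA = 1.811297e-12 * 6.022e23 / 203
SA = 5.3732e+09 Bq/g

5.3732e+09


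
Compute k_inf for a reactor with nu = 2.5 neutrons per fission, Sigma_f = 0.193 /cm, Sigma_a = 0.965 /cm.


k_inf = nu * Sigma_f / Sigma_a
k_inf = 2.5 * 0.193 / 0.965
k_inf = 0.50000

0.50000


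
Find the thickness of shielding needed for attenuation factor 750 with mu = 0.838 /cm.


x = ln(factor) / mu
x = ln(750) / 0.838
x = 7.8998 cm

7.8998


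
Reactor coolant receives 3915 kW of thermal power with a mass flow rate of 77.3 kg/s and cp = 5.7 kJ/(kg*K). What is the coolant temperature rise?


dT = Q / (m_dot * cp)
dT = 3915 / (77.3 * 5.7)
dT = 8.8854 C

8.8854


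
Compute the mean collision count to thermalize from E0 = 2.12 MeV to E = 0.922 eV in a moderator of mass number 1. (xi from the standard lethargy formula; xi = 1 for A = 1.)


xi = 1 + (A-1)^2/(2A)*ln((A-1)/(A+1)) = 1 (for A = 1)
n = ln(E0/E) / xi
n = ln(2.12e6 / 0.922) / 1
n = ln(2.299349e+06) / 1 = 14.648

14.648


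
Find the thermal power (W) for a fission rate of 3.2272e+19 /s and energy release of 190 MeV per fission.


P = fission_rate * E_MeV * 1.602e-13
P = 3.2272e+19 * 190 * 1.602e-13
P = 9.8230e+08 W

9.8230e+08


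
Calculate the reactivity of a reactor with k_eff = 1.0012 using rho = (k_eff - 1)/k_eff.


rho = (k_eff - 1) / k_eff
rho = (1.0012 - 1) / 1.0012
rho = 0.0011986

0.0011986


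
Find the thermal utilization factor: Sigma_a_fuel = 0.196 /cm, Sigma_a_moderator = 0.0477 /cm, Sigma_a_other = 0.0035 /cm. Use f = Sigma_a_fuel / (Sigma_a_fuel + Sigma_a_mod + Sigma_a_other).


f = Sigma_a_fuel / (Sigma_a_fuel + Sigma_a_mod + Sigma_a_other)
f = 0.196 / (0.196 + 0.0477 + 0.0035)
f = 0.79288

0.79288


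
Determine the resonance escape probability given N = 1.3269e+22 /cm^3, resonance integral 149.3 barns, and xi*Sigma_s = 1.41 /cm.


p = exp(-N * I * 1e-24 / (xi*Sigma_s))
p = exp(-1.3269e+22 * 149.3 * 1e-24 / 1.41)
p = 0.24537

0.24537


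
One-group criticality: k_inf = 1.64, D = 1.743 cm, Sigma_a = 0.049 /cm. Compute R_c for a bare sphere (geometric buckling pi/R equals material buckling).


L^2 = D / Sigma_a = 1.743 / 0.049 = 35.57143 cm^2
B_m^2 = (k_inf - 1) / L^2 = (1.64 - 1) / 35.57143 = 0.01799197 /cm^2
For a bare sphere: B_g = pi/R, so R_c = pi / sqrt(B_m^2)
R_c = pi / sqrt(0.01799197) = 23.421 cm

23.421


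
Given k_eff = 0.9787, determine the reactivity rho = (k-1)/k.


rho = (k_eff - 1) / k_eff
rho = (0.9787 - 1) / 0.9787
rho = -0.021764

-0.021764


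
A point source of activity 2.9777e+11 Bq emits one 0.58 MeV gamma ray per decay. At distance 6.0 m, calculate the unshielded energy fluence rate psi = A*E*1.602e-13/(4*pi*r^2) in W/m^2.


psi = A * E * 1.602e-13 / (4*pi*r^2)
psi = 2.9777e+11 * 0.58 * 1.602e-13 / (4*pi*6.0^2)
psi = 6.1159e-05 W/m^2

6.1159e-05


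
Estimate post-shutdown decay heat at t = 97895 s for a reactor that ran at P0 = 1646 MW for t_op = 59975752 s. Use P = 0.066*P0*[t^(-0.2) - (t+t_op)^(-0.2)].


P/P0 = 0.066 * [t^(-0.2) - (t + t_op)^(-0.2)]
P/P0 = 0.066 * [97895^(-0.2) - (97895 + 59975752)^(-0.2)]
P/P0 = 0.066 * [0.1004264 - 0.02781398] = 0.004792420
P = 1646 * 0.004792420 = 7.8883 MW

7.8883


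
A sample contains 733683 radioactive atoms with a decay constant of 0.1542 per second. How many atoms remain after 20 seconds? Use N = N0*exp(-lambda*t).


N = N0 * exp(-lambda * t)
N = 733683 * exp(-0.1542 * 20)
N = 33585

33585


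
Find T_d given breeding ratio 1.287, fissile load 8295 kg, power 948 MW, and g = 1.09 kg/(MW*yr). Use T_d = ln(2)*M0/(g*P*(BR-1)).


Breeding gain G = BR - 1 = 1.287 - 1 = 0.287
Fissile production rate = g * P * G = 1.09 * 948 * 0.287 = 296.56284 kg/yr
T_d = ln(2) * M0 / (g * P * G)
T_d = ln(2) * 8295 / 296.56284 = 19.388 yr

19.388


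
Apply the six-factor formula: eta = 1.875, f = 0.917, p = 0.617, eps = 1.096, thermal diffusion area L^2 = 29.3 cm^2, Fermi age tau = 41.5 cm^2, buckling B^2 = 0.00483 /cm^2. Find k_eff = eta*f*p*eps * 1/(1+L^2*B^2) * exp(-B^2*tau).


k_inf = eta*f*p*eps = 1.875*0.917*0.617*1.096 = 1.162696
P_TNL = 1/(1 + L^2*B^2) = 1/(1 + 29.3*0.00483) = 0.8760257
P_FNL = exp(-B^2*tau) = exp(-0.00483*41.5) = 0.8183665
k_eff = k_inf * P_TNL * P_FNL = 1.162696 * 0.8760257 * 0.8183665
k_eff = 0.83355

0.83355


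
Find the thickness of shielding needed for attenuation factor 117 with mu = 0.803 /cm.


x = ln(factor) / mu
x = ln(117) / 0.803
x = 5.9305 cm

5.9305


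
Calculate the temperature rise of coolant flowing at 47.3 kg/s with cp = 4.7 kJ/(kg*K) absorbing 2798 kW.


dT = Q / (m_dot * cp)
dT = 2798 / (47.3 * 4.7)
dT = 12.586 C

12.586


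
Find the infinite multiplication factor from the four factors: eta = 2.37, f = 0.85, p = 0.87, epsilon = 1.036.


k_inf = eta * f * p * epsilon
k_inf = 2.37 * 0.85 * 0.87 * 1.036
k_inf = 1.8157

1.8157


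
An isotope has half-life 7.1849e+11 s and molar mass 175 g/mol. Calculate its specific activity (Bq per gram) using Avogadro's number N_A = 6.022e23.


lambda = ln(2) / t_half = ln(2) / 7.1849e+11 = 9.647277e-13 /s
SA = lambda * N_A / M
SA = 9.647277e-13 * 6.022e23 / 175
SA = 3.3198e+09 Bq/g

3.3198e+09


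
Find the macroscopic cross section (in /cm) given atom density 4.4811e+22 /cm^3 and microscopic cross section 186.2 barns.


Sigma = N * sigma_barns * 1e-24
Sigma = 4.4811e+22 * 186.2 * 1e-24
Sigma = 8.3438 /cm

8.3438


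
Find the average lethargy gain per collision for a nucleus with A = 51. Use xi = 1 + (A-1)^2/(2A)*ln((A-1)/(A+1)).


xi = 1 + (A-1)^2/(2A) * ln((A-1)/(A+1))
xi = 1 + (51-1)^2/(2*51) * ln((51-1)/(51 +1))
xi = 0.038708

0.038708


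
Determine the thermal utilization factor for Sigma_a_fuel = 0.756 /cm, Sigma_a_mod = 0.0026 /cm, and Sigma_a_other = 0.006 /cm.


f = Sigma_a_fuel / (Sigma_a_fuel + Sigma_a_mod + Sigma_a_other)
f = 0.756 / (0.756 + 0.0026 + 0.006)
f = 0.98875

0.98875


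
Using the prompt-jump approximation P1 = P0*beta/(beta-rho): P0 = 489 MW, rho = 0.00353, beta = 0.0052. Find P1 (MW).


P1/P0 = beta / (beta - rho)
P1/P0 = 0.0052 / (0.0052 - 0.00353) = 3.113772
P1 = 489 * 3.113772 = 1522.6 MW

1522.6


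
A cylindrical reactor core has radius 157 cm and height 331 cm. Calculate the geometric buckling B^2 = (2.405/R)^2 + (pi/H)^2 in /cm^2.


B^2 = (2.405/R)^2 + (pi/H)^2
B^2 = (2.405/157)^2 + (pi/331)^2
B^2 = 3.2474e-04 /cm^2

3.2474e-04


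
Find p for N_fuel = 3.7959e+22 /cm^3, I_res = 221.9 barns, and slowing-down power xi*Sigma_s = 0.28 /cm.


p = exp(-N * I * 1e-24 / (xi*Sigma_s))
p = exp(-3.7959e+22 * 221.9 * 1e-24 / 0.28)
p = 8.6165e-14

8.6165e-14


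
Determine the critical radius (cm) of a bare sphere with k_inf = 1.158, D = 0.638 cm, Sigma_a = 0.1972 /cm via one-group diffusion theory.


L^2 = D / Sigma_a = 0.638 / 0.1972 = 3.235294 cm^2
B_m^2 = (k_inf - 1) / L^2 = (1.158 - 1) / 3.235294 = 0.04883637 /cm^2
For a bare sphere: B_g = pi/R, so R_c = pi / sqrt(B_m^2)
R_c = pi / sqrt(0.04883637) = 14.216 cm

14.216


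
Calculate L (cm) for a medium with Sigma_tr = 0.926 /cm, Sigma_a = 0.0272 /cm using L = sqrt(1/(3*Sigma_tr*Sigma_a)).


D = 1 / (3 * Sigma_tr) = 1 / (3 * 0.926) = 0.3599712 cm
L = sqrt(D / Sigma_a)
L = sqrt(0.3599712 / 0.0272)
L = 3.6379 cm

3.6379


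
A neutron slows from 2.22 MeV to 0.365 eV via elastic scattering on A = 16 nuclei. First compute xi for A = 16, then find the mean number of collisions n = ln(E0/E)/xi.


xi = 1 + (A-1)^2/(2A)*ln((A-1)/(A+1)) = 0.1199467 (for A = 16)
n = ln(E0/E) / xi
n = ln(2.22e6 / 0.365) / 0.1199467
n = ln(6.082192e+06) / 0.1199467 = 130.23

130.23


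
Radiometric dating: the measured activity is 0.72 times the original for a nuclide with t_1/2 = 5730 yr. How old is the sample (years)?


lambda = ln(2) / t_half = ln(2) / 5730 = 1.209681e-04 /yr
t = -ln(A/A0) / lambda
t = -ln(0.72) / 1.209681e-04
t = 2715.6 yr

2715.6


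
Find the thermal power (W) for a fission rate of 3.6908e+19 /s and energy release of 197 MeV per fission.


P = fission_rate * E_MeV * 1.602e-13
P = 3.6908e+19 * 197 * 1.602e-13
P = 1.1648e+09 W

1.1648e+09


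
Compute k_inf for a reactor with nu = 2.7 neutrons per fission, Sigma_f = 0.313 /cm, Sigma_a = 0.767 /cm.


k_inf = nu * Sigma_f / Sigma_a
k_inf = 2.7 * 0.313 / 0.767
k_inf = 1.1018

1.1018


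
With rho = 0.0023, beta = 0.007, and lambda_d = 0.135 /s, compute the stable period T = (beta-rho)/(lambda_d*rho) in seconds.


T = (beta - rho) / (lambda_d * rho)
T = (0.007 - 0.0023) / (0.135 * 0.0023)
T = 15.137 s

15.137


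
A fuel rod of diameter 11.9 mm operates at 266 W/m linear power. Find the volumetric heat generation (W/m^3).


r = D / 2 / 1000 = 11.9 / 2 / 1000 = 0.00595 m
q''' = q' / (pi * r^2)
q''' = 266 / (pi * 0.00595^2)
q''' = 2.3917e+06 W/m^3

2.3917e+06


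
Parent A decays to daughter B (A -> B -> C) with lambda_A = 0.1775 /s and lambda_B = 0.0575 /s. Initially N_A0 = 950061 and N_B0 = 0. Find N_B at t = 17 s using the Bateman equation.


N_B(t) = lambda_A * N_A0 / (lambda_B - lambda_A) * [exp(-lambda_A*t) - exp(-lambda_B*t)]
exp(-0.1775*17) = 0.04892337; exp(-0.0575*17) = 0.3762506
N_B = 0.1775 * 950061 / (0.0575 - 0.1775) * (0.04892337 - 0.3762506)
N_B = 459992

459992


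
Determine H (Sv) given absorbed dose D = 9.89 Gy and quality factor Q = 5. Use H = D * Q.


H = D * Q
H = 9.89 * 5
H = 49.450 Sv

49.450


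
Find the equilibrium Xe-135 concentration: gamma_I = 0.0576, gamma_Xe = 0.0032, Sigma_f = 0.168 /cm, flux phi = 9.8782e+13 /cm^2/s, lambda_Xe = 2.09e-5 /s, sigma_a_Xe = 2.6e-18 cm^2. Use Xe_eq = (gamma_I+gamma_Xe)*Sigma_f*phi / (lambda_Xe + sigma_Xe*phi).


Xe_eq = (gamma_I + gamma_Xe) * Sigma_f * phi / (lambda_Xe + sigma_Xe * phi)
Numerator = (0.0576 + 0.0032) * 0.168 * 9.8782e+13 = 1.008999e+12
Denominator = 2.09e-5 + 2.6e-18 * 9.8782e+13 = 2.777332e-04
Xe_eq = 1.008999e+12 / 2.777332e-04 = 3.6330e+15 /cm^3

3.6330e+15


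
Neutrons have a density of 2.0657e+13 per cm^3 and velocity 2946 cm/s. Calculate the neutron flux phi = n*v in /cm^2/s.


phi = n * v
phi = 2.0657e+13 * 2946
phi = 6.0856e+16 /cm^2/s

6.0856e+16


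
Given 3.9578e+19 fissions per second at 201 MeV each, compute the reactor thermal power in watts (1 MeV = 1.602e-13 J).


P = fission_rate * E_MeV * 1.602e-13
P = 3.9578e+19 * 201 * 1.602e-13
P = 1.2744e+09 W

1.2744e+09


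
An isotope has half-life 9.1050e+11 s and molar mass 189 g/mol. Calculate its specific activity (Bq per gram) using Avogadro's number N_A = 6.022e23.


lambda = ln(2) / t_half = ln(2) / 9.1050e+11 = 7.612819e-13 /s
SA = lambda * N_A / M
SA = 7.612819e-13 * 6.022e23 / 189
SA = 2.4256e+09 Bq/g

2.4256e+09


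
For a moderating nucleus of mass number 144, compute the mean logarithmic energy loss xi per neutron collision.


xi = 1 + (A-1)^2/(2A) * ln((A-1)/(A+1))
xi = 1 + (144-1)^2/(2*144) * ln((144-1)/(144 +1))
xi = 0.013825

0.013825


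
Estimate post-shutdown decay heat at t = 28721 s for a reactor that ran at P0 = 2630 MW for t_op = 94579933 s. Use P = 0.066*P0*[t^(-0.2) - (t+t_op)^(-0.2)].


P/P0 = 0.066 * [t^(-0.2) - (t + t_op)^(-0.2)]
P/P0 = 0.066 * [28721^(-0.2) - (28721 + 94579933)^(-0.2)]
P/P0 = 0.066 * [0.1283394 - 0.02539884] = 0.006794077
P = 2630 * 0.006794077 = 17.868 MW

17.868


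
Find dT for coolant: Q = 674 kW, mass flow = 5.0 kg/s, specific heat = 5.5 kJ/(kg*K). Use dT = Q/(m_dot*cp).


dT = Q / (m_dot * cp)
dT = 674 / (5.0 * 5.5)
dT = 24.509 C

24.509


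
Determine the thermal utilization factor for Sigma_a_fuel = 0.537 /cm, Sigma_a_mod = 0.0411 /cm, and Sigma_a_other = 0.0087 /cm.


f = Sigma_a_fuel / (Sigma_a_fuel + Sigma_a_mod + Sigma_a_other)
f = 0.537 / (0.537 + 0.0411 + 0.0087)
f = 0.91513

0.91513


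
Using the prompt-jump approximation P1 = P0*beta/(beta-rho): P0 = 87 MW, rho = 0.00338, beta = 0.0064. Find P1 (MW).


P1/P0 = beta / (beta - rho)
P1/P0 = 0.0064 / (0.0064 - 0.00338) = 2.119205
P1 = 87 * 2.119205 = 184.37 MW

184.37


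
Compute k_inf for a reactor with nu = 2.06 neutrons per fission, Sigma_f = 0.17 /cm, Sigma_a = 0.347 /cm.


k_inf = nu * Sigma_f / Sigma_a
k_inf = 2.06 * 0.17 / 0.347
k_inf = 1.0092

1.0092


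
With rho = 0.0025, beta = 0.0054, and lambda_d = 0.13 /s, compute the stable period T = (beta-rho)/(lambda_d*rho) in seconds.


T = (beta - rho) / (lambda_d * rho)
T = (0.0054 - 0.0025) / (0.13 * 0.0025)
T = 8.9231 s

8.9231


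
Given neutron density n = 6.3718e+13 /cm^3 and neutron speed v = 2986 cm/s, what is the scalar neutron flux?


phi = n * v
phi = 6.3718e+13 * 2986
phi = 1.9026e+17 /cm^2/s

1.9026e+17


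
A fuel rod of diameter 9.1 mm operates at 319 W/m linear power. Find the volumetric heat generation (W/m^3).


r = D / 2 / 1000 = 9.1 / 2 / 1000 = 0.00455 m
q''' = q' / (pi * r^2)
q''' = 319 / (pi * 0.00455^2)
q''' = 4.9048e+06 W/m^3

4.9048e+06


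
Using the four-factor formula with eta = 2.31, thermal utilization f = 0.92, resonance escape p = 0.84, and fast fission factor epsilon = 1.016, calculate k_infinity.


k_inf = eta * f * p * epsilon
k_inf = 2.31 * 0.92 * 0.84 * 1.016
k_inf = 1.8137

1.8137


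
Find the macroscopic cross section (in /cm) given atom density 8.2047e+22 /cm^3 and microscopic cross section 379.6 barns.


Sigma = N * sigma_barns * 1e-24
Sigma = 8.2047e+22 * 379.6 * 1e-24
Sigma = 31.145 /cm

31.145


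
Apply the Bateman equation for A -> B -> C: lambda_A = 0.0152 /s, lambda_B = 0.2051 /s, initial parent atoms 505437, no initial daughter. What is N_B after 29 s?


N_B(t) = lambda_A * N_A0 / (lambda_B - lambda_A) * [exp(-lambda_A*t) - exp(-lambda_B*t)]
exp(-0.0152*29) = 0.6435214; exp(-0.2051*29) = 0.002611319
N_B = 0.0152 * 505437 / (0.2051 - 0.0152) * (0.6435214 - 0.002611319)
N_B = 25929

25929


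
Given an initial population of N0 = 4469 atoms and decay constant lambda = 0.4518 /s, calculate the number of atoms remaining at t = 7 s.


N = N0 * exp(-lambda * t)
N = 4469 * exp(-0.4518 * 7)
N = 189.11

189.11


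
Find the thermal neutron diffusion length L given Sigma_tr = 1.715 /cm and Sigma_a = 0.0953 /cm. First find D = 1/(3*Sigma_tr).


D = 1 / (3 * Sigma_tr) = 1 / (3 * 1.715) = 0.1943635 cm
L = sqrt(D / Sigma_a)
L = sqrt(0.1943635 / 0.0953)
L = 1.4281 cm

1.4281


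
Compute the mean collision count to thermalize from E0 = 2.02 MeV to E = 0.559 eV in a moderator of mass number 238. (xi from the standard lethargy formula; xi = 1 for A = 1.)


xi = 1 + (A-1)^2/(2A)*ln((A-1)/(A+1)) = 0.008379872 (for A = 238)
n = ln(E0/E) / xi
n = ln(2.02e6 / 0.559) / 0.008379872
n = ln(3.613596e+06) / 0.008379872 = 1802.0

1802.0


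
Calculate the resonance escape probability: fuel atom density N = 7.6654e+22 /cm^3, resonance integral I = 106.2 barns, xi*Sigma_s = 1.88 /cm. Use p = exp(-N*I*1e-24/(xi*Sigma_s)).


p = exp(-N * I * 1e-24 / (xi*Sigma_s))
p = exp(-7.6654e+22 * 106.2 * 1e-24 / 1.88)
p = 0.013166

0.013166
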